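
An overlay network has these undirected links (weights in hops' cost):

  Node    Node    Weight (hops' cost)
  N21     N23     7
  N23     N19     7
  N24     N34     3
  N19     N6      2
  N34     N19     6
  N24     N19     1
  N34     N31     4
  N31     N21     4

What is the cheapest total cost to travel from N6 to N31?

10 hops' cost

Shortest distances from N6:
N6: 0
N19: 2  (via N6)
N24: 3  (via N19)
N34: 6  (via N24)
N23: 9  (via N19)
N31: 10  (via N34)
Shortest route: N6 → N19 → N24 → N34 → N31 = 10 hops' cost.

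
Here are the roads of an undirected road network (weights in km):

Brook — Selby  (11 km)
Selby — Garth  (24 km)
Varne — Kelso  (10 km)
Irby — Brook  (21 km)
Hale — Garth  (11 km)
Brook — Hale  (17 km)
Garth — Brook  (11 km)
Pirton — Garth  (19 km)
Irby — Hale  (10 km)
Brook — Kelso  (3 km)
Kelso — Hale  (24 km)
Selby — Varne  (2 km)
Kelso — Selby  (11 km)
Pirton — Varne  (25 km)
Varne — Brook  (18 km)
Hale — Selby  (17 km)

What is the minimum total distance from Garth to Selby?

22 km

Running Dijkstra from Garth:
Garth: 0
Brook: 11  (via Garth)
Hale: 11  (via Garth)
Kelso: 14  (via Brook)
Pirton: 19  (via Garth)
Irby: 21  (via Hale)
Selby: 22  (via Brook)
Shortest route: Garth → Brook → Selby = 22 km.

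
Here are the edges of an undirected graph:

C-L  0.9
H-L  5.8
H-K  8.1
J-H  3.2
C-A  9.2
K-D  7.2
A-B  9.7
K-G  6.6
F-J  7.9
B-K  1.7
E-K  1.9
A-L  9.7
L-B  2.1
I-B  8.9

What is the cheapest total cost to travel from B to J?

11.1

Compare a few routes:
B - K - H - J: 1.7+8.1+3.2 = 13
B - L - H - J: 2.1+5.8+3.2 = 11.1
Cheapest is B - L - H - J at 11.1.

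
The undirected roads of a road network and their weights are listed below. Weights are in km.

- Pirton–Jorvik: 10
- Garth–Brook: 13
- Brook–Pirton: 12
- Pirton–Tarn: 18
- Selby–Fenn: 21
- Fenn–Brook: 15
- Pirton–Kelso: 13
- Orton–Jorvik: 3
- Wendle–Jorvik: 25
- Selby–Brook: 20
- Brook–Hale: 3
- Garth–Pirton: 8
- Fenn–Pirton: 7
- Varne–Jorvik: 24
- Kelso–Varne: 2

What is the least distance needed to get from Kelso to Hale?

Compare a few routes:
Kelso → Pirton → Brook → Hale: 13+12+3 = 28
Kelso → Pirton → Garth → Brook → Hale: 13+8+13+3 = 37
Kelso → Pirton → Fenn → Brook → Hale: 13+7+15+3 = 38
The minimum is 28 km via Kelso → Pirton → Brook → Hale.

28 km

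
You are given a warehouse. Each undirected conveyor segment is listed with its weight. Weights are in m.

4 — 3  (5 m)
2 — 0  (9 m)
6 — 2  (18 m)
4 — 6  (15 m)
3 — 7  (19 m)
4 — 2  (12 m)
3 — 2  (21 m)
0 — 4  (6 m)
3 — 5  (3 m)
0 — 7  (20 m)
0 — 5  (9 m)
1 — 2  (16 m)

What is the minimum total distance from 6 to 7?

Compare a few routes:
6 - 4 - 3 - 7: 15+5+19 = 39
6 - 4 - 0 - 7: 15+6+20 = 41
6 - 2 - 0 - 7: 18+9+20 = 47
Cheapest is 6 - 4 - 3 - 7 at 39 m.

39 m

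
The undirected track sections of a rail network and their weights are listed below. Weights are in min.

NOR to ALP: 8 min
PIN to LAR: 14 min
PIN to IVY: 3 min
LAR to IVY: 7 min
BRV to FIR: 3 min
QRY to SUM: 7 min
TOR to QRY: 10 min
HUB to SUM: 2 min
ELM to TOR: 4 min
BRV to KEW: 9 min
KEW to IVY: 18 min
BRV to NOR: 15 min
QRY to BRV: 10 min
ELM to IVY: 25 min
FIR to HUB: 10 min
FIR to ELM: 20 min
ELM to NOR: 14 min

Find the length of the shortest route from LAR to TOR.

36 min

Running Dijkstra from LAR:
LAR: 0
IVY: 7  (via LAR)
PIN: 10  (via IVY)
KEW: 25  (via IVY)
ELM: 32  (via IVY)
BRV: 34  (via KEW)
TOR: 36  (via ELM)
Shortest route: LAR–IVY–ELM–TOR = 36 min.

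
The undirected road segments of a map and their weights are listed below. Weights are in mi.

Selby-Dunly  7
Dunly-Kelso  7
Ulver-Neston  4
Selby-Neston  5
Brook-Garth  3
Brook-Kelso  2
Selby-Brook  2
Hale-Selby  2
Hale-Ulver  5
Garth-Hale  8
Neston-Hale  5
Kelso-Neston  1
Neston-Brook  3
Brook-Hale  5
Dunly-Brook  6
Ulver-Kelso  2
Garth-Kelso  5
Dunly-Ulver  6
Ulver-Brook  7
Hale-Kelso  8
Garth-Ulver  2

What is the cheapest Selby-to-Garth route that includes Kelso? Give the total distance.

Shortest Selby→Kelso: Selby–Brook–Kelso = 4
Best Kelso to Garth: Kelso–Ulver–Garth costing 4
Total via Kelso: 4 + 4 = 8 mi.

8 mi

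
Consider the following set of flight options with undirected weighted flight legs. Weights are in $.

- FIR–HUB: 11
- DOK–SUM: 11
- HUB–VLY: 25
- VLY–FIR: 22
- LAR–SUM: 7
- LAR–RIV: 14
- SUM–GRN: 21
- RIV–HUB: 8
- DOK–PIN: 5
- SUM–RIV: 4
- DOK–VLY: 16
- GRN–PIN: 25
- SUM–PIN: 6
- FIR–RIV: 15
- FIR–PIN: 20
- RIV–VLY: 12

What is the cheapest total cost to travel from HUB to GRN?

$33

Enumerating some paths:
HUB - RIV - SUM - GRN: 8+4+21 = 33
HUB - RIV - SUM - PIN - GRN: 8+4+6+25 = 43
Cheapest is HUB - RIV - SUM - GRN at $33.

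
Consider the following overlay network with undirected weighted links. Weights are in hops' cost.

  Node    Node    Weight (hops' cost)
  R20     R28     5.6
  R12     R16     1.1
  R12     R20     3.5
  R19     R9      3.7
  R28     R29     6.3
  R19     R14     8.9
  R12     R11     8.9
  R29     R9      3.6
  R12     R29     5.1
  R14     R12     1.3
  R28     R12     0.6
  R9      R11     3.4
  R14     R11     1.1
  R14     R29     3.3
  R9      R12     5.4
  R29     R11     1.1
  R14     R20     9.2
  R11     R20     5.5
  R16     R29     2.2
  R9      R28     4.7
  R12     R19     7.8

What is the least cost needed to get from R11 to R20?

5.5 hops' cost

Candidate routes:
R11 - R20: 5.5 = 5.5
R11 - R14 - R12 - R20: 1.1+1.3+3.5 = 5.9
Cheapest is R11 - R20 at 5.5 hops' cost.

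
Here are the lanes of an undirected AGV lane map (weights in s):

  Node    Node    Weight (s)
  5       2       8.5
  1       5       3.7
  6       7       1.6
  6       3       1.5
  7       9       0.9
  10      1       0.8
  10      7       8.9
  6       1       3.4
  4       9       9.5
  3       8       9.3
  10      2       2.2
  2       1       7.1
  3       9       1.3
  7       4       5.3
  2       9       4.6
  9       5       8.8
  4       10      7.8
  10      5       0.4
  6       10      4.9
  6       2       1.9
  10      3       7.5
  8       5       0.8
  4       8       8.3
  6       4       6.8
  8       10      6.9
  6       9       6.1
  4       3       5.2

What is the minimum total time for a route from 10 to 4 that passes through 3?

10.8 s

Best 10 to 3: 10–2–6–3 costing 5.6
Shortest 3→4: 3–4 = 5.2
Total via 3: 5.6 + 5.2 = 10.8 s.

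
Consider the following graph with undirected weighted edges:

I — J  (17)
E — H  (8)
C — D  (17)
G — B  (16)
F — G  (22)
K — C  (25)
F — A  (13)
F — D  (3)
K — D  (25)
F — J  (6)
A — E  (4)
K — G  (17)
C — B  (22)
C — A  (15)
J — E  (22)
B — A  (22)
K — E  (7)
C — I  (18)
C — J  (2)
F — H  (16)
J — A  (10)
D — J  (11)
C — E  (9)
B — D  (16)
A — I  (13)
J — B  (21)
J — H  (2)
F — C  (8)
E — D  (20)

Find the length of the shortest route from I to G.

41

Running Dijkstra from I:
I: 0
A: 13  (via I)
E: 17  (via A)
J: 17  (via I)
C: 18  (via I)
H: 19  (via J)
F: 23  (via J)
K: 24  (via E)
D: 26  (via F)
B: 35  (via A)
G: 41  (via K)
Shortest route: I–A–E–K–G = 41.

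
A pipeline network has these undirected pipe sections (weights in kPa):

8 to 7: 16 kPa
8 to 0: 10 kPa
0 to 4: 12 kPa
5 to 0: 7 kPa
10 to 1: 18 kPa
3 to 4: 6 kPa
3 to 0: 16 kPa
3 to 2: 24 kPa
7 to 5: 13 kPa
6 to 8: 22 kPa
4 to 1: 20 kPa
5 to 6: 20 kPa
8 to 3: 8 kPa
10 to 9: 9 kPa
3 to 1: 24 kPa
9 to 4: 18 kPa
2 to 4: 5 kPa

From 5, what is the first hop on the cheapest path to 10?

0

Compare a few routes:
5 → 0 → 4 → 1 → 10: 7+12+20+18 = 57
5 → 0 → 3 → 4 → 9 → 10: 7+16+6+18+9 = 56
5 → 0 → 4 → 9 → 10: 7+12+18+9 = 46
Cheapest is 5 → 0 → 4 → 9 → 10 at 46 kPa.
So from 5 the first move is to 0.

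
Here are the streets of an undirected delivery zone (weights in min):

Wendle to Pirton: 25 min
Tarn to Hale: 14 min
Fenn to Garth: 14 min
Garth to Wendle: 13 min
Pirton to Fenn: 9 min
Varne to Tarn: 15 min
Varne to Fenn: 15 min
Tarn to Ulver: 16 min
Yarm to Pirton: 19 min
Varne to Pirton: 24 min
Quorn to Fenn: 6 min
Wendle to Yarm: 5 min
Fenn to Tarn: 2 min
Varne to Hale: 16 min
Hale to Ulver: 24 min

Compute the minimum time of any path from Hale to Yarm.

Running Dijkstra from Hale:
Hale: 0
Tarn: 14  (via Hale)
Varne: 16  (via Hale)
Fenn: 16  (via Tarn)
Quorn: 22  (via Fenn)
Ulver: 24  (via Hale)
Pirton: 25  (via Fenn)
Garth: 30  (via Fenn)
Wendle: 43  (via Garth)
Yarm: 44  (via Pirton)
Shortest route: Hale → Tarn → Fenn → Pirton → Yarm = 44 min.

44 min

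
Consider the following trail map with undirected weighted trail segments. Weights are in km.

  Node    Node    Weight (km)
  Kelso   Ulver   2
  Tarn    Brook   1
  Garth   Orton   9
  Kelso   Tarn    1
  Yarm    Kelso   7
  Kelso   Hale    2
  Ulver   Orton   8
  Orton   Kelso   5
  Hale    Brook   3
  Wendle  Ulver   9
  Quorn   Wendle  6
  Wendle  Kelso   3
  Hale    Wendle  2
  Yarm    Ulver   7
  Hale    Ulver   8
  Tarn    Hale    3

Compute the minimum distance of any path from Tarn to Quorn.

10 km

Settle nodes by increasing distance from Tarn:
Tarn: 0
Kelso: 1  (via Tarn)
Brook: 1  (via Tarn)
Hale: 3  (via Tarn)
Ulver: 3  (via Kelso)
Wendle: 4  (via Kelso)
Orton: 6  (via Kelso)
Yarm: 8  (via Kelso)
Quorn: 10  (via Wendle)
Shortest route: Tarn → Kelso → Wendle → Quorn = 10 km.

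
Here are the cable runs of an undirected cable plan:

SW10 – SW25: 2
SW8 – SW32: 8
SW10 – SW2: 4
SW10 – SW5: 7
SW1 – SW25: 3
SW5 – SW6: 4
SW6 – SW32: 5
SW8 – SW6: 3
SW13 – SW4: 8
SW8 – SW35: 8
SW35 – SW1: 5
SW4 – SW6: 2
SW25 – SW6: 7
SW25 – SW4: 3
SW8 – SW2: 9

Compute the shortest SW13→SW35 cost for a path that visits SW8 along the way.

21

Best SW13 to SW8: SW13 → SW4 → SW6 → SW8 costing 13
Best SW8 to SW35: SW8 → SW35 costing 8
Total via SW8: 13 + 8 = 21.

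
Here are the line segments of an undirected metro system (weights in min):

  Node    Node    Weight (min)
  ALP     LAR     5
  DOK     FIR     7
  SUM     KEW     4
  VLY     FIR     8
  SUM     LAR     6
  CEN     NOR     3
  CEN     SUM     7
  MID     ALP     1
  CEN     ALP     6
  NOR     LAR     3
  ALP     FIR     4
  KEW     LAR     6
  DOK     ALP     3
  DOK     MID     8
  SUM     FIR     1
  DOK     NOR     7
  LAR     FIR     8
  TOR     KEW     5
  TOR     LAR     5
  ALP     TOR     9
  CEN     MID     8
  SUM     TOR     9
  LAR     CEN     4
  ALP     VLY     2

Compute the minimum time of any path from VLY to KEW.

11 min

Enumerating some paths:
VLY → ALP → FIR → SUM → KEW: 2+4+1+4 = 11
VLY → ALP → LAR → KEW: 2+5+6 = 13
The minimum is 11 min via VLY → ALP → FIR → SUM → KEW.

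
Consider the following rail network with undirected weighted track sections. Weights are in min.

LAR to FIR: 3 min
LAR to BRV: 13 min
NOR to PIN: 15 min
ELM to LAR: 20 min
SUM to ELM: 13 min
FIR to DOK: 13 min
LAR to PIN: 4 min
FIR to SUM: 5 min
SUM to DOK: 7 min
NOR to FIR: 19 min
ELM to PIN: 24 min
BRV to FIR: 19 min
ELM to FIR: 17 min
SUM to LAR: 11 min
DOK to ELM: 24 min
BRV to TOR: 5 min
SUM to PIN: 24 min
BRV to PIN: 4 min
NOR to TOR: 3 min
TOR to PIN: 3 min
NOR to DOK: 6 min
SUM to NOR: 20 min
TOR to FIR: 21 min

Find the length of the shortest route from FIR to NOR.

13 min

Enumerating some paths:
FIR–LAR–PIN–BRV–TOR–NOR: 3+4+4+5+3 = 19
FIR–SUM–DOK–NOR: 5+7+6 = 18
FIR–LAR–PIN–TOR–NOR: 3+4+3+3 = 13
Cheapest is FIR–LAR–PIN–TOR–NOR at 13 min.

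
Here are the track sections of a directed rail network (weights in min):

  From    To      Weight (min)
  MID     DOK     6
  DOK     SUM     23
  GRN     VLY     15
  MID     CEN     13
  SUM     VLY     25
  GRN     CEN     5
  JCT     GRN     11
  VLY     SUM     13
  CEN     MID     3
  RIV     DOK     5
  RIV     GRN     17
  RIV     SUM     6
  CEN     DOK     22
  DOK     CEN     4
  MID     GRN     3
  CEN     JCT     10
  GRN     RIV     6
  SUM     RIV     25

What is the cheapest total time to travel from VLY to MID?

50 min

Candidate routes:
VLY–SUM–RIV–DOK–CEN–MID: 13+25+5+4+3 = 50
VLY–SUM–RIV–GRN–CEN–MID: 13+25+17+5+3 = 63
The minimum is 50 min via VLY–SUM–RIV–DOK–CEN–MID.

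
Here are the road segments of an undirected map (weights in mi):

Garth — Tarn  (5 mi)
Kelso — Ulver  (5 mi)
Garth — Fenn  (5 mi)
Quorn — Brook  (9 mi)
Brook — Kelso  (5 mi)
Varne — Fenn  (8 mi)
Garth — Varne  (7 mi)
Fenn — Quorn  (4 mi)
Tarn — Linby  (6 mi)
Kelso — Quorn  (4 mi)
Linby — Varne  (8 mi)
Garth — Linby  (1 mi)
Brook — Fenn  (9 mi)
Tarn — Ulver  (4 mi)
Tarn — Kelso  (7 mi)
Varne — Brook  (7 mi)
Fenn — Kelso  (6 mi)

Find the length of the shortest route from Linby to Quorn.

10 mi

Settle nodes by increasing distance from Linby:
Linby: 0
Garth: 1  (via Linby)
Tarn: 6  (via Linby)
Fenn: 6  (via Garth)
Varne: 8  (via Linby)
Ulver: 10  (via Tarn)
Quorn: 10  (via Fenn)
Shortest route: Linby–Garth–Fenn–Quorn = 10 mi.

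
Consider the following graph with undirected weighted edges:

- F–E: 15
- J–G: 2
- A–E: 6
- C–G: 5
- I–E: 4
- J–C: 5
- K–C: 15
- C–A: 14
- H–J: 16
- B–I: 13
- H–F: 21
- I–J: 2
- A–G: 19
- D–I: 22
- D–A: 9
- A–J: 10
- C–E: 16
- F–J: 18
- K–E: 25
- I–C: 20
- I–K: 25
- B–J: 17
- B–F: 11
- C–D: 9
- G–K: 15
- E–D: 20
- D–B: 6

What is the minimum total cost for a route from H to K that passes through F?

56

Shortest H→F: H–F = 21
Best F to K: F–J–G–K costing 35
Total via F: 21 + 35 = 56.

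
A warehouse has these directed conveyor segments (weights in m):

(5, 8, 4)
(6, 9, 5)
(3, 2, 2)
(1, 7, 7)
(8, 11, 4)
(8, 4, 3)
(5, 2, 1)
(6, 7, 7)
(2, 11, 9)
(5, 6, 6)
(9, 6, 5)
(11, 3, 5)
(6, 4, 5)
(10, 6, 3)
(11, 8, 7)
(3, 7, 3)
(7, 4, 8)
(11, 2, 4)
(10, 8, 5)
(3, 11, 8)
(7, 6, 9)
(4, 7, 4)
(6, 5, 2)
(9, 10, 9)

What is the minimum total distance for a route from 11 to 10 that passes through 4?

37 m

Shortest 11→4: 11 → 8 → 4 = 10
Best 4 to 10: 4 → 7 → 6 → 9 → 10 costing 27
Total via 4: 10 + 27 = 37 m.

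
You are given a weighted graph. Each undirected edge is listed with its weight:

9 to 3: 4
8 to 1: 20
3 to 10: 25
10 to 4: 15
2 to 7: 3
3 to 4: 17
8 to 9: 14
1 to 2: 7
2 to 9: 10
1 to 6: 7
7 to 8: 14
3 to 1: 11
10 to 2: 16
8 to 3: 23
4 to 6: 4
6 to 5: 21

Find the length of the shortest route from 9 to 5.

Running Dijkstra from 9:
9: 0
3: 4  (via 9)
2: 10  (via 9)
7: 13  (via 2)
8: 14  (via 9)
1: 15  (via 3)
4: 21  (via 3)
6: 22  (via 1)
10: 26  (via 2)
5: 43  (via 6)
Shortest route: 9–3–1–6–5 = 43.

43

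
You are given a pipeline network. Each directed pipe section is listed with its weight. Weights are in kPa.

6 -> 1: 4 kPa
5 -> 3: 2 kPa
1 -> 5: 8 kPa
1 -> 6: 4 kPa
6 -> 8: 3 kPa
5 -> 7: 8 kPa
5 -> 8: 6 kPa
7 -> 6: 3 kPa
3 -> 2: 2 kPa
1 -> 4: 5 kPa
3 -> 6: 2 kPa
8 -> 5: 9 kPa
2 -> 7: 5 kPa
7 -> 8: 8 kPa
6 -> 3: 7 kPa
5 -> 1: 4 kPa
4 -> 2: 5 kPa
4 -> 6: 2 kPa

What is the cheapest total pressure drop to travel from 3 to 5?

14 kPa

Running Dijkstra from 3:
3: 0
2: 2  (via 3)
6: 2  (via 3)
8: 5  (via 6)
1: 6  (via 6)
7: 7  (via 2)
4: 11  (via 1)
5: 14  (via 8)
Shortest route: 3 → 6 → 8 → 5 = 14 kPa.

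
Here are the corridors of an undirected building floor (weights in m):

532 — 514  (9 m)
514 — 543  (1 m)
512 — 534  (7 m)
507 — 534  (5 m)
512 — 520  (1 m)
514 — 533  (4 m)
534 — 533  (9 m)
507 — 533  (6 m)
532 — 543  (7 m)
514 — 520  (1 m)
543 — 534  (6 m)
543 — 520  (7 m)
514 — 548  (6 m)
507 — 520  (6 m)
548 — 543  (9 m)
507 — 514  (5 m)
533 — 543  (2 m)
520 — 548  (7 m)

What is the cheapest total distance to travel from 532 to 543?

7 m

Compare a few routes:
532 → 514 → 543: 9+1 = 10
532 → 514 → 533 → 543: 9+4+2 = 15
532 → 543: 7 = 7
Cheapest is 532 → 543 at 7 m.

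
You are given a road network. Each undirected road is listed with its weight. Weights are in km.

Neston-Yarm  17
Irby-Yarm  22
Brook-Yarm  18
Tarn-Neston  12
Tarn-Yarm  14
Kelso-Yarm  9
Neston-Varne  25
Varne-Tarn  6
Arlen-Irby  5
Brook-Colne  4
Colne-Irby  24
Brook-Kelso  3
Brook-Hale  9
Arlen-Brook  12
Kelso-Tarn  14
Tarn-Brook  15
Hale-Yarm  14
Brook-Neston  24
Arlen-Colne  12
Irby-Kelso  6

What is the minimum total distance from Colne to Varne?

Candidate routes:
Colne–Brook–Tarn–Varne: 4+15+6 = 25
Colne–Brook–Kelso–Tarn–Varne: 4+3+14+6 = 27
Colne–Brook–Kelso–Yarm–Tarn–Varne: 4+3+9+14+6 = 36
Cheapest is Colne–Brook–Tarn–Varne at 25 km.

25 km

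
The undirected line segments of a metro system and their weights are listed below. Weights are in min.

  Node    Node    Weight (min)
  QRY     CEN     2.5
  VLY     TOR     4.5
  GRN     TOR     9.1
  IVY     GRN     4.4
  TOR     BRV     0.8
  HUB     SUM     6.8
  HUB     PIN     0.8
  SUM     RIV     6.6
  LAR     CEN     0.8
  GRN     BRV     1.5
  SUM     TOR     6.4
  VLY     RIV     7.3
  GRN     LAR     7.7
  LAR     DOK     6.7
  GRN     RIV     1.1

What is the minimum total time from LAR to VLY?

Compare a few routes:
LAR - GRN - BRV - TOR - VLY: 7.7+1.5+0.8+4.5 = 14.5
LAR - GRN - RIV - SUM - TOR - VLY: 7.7+1.1+6.6+6.4+4.5 = 26.3
LAR - GRN - RIV - VLY: 7.7+1.1+7.3 = 16.1
LAR - GRN - TOR - VLY: 7.7+9.1+4.5 = 21.3
Cheapest is LAR - GRN - BRV - TOR - VLY at 14.5 min.

14.5 min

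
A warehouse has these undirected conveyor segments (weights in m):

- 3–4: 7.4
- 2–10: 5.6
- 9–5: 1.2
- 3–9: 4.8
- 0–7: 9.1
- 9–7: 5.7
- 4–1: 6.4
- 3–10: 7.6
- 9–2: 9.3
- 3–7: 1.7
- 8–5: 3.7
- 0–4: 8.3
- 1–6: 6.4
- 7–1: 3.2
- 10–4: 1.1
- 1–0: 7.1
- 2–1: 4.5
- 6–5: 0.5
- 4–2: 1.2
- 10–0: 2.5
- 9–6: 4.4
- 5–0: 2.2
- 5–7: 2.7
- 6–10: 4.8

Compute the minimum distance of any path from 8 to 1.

9.6 m

Enumerating some paths:
8–5–6–1: 3.7+0.5+6.4 = 10.6
8–5–7–1: 3.7+2.7+3.2 = 9.6
Cheapest is 8–5–7–1 at 9.6 m.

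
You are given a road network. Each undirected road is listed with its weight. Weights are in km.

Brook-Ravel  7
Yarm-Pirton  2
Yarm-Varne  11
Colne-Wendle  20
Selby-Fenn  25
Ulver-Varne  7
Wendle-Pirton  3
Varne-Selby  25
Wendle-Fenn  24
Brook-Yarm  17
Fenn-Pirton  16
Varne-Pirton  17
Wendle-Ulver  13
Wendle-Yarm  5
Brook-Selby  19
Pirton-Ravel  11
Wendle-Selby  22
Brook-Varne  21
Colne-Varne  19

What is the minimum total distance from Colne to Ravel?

Shortest distances from Colne:
Colne: 0
Varne: 19  (via Colne)
Wendle: 20  (via Colne)
Pirton: 23  (via Wendle)
Yarm: 25  (via Wendle)
Ulver: 26  (via Varne)
Ravel: 34  (via Pirton)
Shortest route: Colne → Wendle → Pirton → Ravel = 34 km.

34 km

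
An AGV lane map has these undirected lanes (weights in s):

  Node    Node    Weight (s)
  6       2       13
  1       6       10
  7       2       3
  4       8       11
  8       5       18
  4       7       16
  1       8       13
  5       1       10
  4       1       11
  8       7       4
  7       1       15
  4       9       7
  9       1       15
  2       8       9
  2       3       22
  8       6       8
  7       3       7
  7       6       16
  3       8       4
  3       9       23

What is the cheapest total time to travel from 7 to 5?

22 s

Candidate routes:
7 - 1 - 5: 15+10 = 25
7 - 8 - 1 - 5: 4+13+10 = 27
7 - 8 - 5: 4+18 = 22
Cheapest is 7 - 8 - 5 at 22 s.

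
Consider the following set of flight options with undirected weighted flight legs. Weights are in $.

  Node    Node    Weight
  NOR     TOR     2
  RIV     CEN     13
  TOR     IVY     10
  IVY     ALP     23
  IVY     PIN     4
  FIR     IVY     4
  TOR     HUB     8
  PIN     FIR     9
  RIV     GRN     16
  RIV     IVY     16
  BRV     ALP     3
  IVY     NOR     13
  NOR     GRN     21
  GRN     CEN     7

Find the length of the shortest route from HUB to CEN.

Compare a few routes:
HUB → TOR → IVY → RIV → CEN: 8+10+16+13 = 47
HUB → TOR → NOR → GRN → CEN: 8+2+21+7 = 38
Cheapest is HUB → TOR → NOR → GRN → CEN at $38.

$38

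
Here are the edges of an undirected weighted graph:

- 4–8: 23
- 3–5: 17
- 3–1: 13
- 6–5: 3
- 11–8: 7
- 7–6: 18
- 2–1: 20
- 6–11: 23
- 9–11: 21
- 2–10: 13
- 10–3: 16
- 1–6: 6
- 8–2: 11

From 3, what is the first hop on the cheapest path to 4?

Compare a few routes:
3 → 1 → 2 → 8 → 4: 13+20+11+23 = 67
3 → 10 → 2 → 8 → 4: 16+13+11+23 = 63
Cheapest is 3 → 10 → 2 → 8 → 4 at 63.
So from 3 the first move is to 10.

10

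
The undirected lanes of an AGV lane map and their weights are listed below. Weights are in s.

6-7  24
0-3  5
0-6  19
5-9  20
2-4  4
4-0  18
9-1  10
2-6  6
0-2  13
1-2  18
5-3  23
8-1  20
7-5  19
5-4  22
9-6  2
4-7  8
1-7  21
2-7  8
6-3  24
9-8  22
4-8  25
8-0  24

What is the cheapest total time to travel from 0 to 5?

Compare a few routes:
0 → 2 → 4 → 5: 13+4+22 = 39
0 → 3 → 5: 5+23 = 28
0 → 4 → 5: 18+22 = 40
Cheapest is 0 → 3 → 5 at 28 s.

28 s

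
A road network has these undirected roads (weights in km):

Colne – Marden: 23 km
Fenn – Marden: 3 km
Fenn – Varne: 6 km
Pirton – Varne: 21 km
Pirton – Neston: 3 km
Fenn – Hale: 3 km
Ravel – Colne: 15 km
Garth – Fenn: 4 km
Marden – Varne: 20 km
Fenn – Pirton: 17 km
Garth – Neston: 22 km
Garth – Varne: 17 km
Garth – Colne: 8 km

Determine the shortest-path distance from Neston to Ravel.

45 km

Running Dijkstra from Neston:
Neston: 0
Pirton: 3  (via Neston)
Fenn: 20  (via Pirton)
Garth: 22  (via Neston)
Hale: 23  (via Fenn)
Marden: 23  (via Fenn)
Varne: 24  (via Pirton)
Colne: 30  (via Garth)
Ravel: 45  (via Colne)
Shortest route: Neston → Garth → Colne → Ravel = 45 km.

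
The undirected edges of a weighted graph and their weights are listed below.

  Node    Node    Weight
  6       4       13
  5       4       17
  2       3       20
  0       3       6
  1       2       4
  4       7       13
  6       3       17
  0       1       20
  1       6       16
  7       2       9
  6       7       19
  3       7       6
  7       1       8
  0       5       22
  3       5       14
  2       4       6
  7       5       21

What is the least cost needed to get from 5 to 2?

Shortest distances from 5:
5: 0
3: 14  (via 5)
4: 17  (via 5)
0: 20  (via 3)
7: 20  (via 3)
2: 23  (via 4)
Shortest route: 5 → 4 → 2 = 23.

23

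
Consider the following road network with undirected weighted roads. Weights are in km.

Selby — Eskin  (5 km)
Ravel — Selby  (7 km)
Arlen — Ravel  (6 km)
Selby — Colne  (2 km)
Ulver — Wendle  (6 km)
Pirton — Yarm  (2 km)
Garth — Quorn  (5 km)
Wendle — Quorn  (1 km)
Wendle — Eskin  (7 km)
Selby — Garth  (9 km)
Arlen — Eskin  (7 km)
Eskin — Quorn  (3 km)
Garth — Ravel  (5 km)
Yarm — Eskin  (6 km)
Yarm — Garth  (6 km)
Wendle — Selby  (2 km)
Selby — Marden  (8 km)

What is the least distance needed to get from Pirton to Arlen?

Shortest distances from Pirton:
Pirton: 0
Yarm: 2  (via Pirton)
Garth: 8  (via Yarm)
Eskin: 8  (via Yarm)
Quorn: 11  (via Eskin)
Wendle: 12  (via Quorn)
Ravel: 13  (via Garth)
Selby: 13  (via Eskin)
Arlen: 15  (via Eskin)
Shortest route: Pirton → Yarm → Eskin → Arlen = 15 km.

15 km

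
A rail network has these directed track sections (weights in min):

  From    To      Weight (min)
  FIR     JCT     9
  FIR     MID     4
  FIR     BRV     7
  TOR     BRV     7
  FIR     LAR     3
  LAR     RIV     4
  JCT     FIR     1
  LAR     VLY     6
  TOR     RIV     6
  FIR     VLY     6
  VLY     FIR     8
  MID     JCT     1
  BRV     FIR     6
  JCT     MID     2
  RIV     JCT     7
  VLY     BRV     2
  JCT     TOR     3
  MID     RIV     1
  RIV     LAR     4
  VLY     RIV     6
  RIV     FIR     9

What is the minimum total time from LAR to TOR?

Enumerating some paths:
LAR → RIV → JCT → TOR: 4+7+3 = 14
LAR → VLY → BRV → FIR → MID → JCT → TOR: 6+2+6+4+1+3 = 22
LAR → VLY → RIV → JCT → TOR: 6+6+7+3 = 22
LAR → RIV → FIR → MID → JCT → TOR: 4+9+4+1+3 = 21
Cheapest is LAR → RIV → JCT → TOR at 14 min.

14 min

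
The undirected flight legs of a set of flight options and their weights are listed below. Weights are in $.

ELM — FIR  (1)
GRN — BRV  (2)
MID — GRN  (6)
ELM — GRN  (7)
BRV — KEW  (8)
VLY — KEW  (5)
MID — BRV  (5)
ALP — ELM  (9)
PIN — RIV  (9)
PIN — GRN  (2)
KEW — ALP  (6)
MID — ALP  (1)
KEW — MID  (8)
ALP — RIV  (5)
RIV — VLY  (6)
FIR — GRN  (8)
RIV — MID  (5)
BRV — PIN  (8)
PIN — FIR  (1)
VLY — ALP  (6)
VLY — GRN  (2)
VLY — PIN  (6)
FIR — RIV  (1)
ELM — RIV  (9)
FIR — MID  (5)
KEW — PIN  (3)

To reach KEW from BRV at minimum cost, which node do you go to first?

GRN

Candidate routes:
BRV–PIN–KEW: 8+3 = 11
BRV–GRN–VLY–KEW: 2+2+5 = 9
BRV–GRN–PIN–KEW: 2+2+3 = 7
BRV–KEW: 8 = 8
Cheapest is BRV–GRN–PIN–KEW at $7.
So from BRV the first move is to GRN.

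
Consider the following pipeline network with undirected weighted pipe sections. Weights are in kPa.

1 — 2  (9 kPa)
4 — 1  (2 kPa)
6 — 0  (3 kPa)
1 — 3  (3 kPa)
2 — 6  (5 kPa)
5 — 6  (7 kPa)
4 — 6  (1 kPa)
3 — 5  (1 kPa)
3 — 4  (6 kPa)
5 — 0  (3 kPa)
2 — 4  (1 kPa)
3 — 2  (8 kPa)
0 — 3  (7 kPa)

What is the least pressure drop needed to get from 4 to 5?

6 kPa

Enumerating some paths:
4 → 3 → 5: 6+1 = 7
4 → 1 → 3 → 5: 2+3+1 = 6
The minimum is 6 kPa via 4 → 1 → 3 → 5.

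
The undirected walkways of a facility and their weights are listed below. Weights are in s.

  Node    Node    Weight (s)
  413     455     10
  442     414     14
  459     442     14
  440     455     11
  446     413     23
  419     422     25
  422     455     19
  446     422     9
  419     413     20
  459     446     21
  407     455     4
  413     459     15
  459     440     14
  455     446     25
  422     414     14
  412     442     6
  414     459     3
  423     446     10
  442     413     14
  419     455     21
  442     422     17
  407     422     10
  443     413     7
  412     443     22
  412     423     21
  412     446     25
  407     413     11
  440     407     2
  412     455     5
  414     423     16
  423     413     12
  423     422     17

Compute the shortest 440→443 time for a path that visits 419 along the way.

54 s

Best 440 to 419: 440–407–455–419 costing 27
Best 419 to 443: 419–413–443 costing 27
Total via 419: 27 + 27 = 54 s.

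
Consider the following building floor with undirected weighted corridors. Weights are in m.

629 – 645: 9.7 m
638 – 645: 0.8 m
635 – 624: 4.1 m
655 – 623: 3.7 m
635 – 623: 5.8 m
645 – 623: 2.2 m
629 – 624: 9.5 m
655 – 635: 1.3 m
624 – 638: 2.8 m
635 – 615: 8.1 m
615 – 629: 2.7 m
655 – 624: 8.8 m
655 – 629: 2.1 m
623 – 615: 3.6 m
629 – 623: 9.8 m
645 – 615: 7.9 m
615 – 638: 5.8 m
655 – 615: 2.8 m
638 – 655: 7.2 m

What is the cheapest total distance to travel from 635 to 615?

Compare a few routes:
635–655–615: 1.3+2.8 = 4.1
635–655–629–615: 1.3+2.1+2.7 = 6.1
The minimum is 4.1 m via 635–655–615.

4.1 m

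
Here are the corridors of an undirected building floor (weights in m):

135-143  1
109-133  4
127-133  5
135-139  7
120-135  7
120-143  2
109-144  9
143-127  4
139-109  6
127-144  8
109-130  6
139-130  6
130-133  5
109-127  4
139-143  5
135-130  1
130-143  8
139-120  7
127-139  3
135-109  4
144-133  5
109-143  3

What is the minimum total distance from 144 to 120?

Enumerating some paths:
144–127–143–120: 8+4+2 = 14
144–133–127–143–120: 5+5+4+2 = 16
144–109–135–143–120: 9+4+1+2 = 16
144–133–109–135–143–120: 5+4+4+1+2 = 16
The minimum is 14 m via 144–127–143–120.

14 m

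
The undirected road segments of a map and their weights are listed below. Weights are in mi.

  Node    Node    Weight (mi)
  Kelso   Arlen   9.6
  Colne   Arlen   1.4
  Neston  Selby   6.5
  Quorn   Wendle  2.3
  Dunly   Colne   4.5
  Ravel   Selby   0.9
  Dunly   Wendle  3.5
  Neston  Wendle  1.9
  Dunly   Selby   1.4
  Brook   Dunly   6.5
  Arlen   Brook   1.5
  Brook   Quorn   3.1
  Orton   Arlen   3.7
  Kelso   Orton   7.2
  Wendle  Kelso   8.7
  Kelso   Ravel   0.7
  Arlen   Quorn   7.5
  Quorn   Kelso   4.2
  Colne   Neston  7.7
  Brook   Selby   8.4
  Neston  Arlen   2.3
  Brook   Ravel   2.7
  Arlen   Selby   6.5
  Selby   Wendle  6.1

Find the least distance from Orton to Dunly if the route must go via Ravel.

10.2 mi

Shortest Orton→Ravel: Orton–Arlen–Brook–Ravel = 7.9
Shortest Ravel→Dunly: Ravel–Selby–Dunly = 2.3
Total via Ravel: 7.9 + 2.3 = 10.2 mi.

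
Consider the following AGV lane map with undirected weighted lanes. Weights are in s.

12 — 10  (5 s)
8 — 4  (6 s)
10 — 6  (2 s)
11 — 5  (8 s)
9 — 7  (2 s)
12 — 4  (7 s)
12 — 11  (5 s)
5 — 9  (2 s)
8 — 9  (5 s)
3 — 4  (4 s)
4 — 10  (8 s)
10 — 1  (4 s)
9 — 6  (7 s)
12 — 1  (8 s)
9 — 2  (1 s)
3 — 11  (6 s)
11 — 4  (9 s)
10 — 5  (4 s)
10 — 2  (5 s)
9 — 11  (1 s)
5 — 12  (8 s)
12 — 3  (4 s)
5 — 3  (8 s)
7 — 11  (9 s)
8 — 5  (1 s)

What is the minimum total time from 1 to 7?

12 s

Shortest distances from 1:
1: 0
10: 4  (via 1)
6: 6  (via 10)
5: 8  (via 10)
12: 8  (via 1)
2: 9  (via 10)
8: 9  (via 5)
9: 10  (via 5)
11: 11  (via 9)
3: 12  (via 12)
4: 12  (via 10)
7: 12  (via 9)
Shortest route: 1–10–5–9–7 = 12 s.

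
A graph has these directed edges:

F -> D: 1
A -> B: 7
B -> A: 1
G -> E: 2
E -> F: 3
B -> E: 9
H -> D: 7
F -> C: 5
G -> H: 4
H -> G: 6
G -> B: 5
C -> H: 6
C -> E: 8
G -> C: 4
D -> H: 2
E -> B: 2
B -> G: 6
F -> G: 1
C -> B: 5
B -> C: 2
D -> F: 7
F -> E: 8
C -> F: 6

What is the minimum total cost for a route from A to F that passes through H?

26

Best A to H: A–B–C–H costing 15
Shortest H→F: H–G–E–F = 11
Total via H: 15 + 11 = 26.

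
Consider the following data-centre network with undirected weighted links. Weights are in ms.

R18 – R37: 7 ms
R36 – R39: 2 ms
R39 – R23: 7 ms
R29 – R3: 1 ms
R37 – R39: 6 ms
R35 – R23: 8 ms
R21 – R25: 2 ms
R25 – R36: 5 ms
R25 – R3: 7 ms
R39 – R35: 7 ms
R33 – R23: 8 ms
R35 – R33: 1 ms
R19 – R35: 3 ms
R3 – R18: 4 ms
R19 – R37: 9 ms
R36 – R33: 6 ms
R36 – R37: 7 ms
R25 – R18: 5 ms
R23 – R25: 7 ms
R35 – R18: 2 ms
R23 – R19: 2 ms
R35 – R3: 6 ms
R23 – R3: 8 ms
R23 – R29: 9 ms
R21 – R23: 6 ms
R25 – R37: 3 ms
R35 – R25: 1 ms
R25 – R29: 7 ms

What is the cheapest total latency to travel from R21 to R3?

9 ms

Enumerating some paths:
R21 - R25 - R29 - R3: 2+7+1 = 10
R21 - R25 - R3: 2+7 = 9
Cheapest is R21 - R25 - R3 at 9 ms.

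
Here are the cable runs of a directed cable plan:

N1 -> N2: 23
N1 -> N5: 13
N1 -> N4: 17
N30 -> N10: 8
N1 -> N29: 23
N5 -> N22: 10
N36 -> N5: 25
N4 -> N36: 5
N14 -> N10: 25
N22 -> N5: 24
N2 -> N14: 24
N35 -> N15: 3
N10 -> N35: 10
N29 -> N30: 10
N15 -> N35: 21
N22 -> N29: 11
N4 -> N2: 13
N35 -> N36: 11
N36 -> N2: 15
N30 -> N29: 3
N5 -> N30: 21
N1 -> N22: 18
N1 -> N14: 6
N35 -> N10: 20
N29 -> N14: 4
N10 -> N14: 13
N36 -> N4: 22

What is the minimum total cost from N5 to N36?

Running Dijkstra from N5:
N5: 0
N22: 10  (via N5)
N29: 21  (via N22)
N30: 21  (via N5)
N14: 25  (via N29)
N10: 29  (via N30)
N35: 39  (via N10)
N15: 42  (via N35)
N36: 50  (via N35)
Shortest route: N5–N30–N10–N35–N36 = 50.

50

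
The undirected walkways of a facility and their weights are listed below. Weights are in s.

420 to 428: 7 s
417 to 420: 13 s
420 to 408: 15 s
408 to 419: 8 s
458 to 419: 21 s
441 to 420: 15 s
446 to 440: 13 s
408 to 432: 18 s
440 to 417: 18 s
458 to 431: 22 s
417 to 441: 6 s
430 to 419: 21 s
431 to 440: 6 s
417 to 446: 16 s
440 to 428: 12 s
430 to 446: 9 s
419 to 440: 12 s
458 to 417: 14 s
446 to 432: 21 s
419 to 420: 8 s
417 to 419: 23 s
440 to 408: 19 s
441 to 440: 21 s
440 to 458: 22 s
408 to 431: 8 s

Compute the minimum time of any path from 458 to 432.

47 s

Settle nodes by increasing distance from 458:
458: 0
417: 14  (via 458)
441: 20  (via 417)
419: 21  (via 458)
440: 22  (via 458)
431: 22  (via 458)
420: 27  (via 417)
408: 29  (via 419)
446: 30  (via 417)
428: 34  (via 440)
430: 39  (via 446)
432: 47  (via 408)
Shortest route: 458 → 419 → 408 → 432 = 47 s.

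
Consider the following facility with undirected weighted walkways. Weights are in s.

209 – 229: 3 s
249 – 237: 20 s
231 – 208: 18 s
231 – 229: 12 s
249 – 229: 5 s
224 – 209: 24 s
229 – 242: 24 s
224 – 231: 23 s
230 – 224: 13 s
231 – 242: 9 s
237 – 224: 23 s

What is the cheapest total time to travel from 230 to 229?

Candidate routes:
230 → 224 → 231 → 229: 13+23+12 = 48
230 → 224 → 209 → 229: 13+24+3 = 40
Cheapest is 230 → 224 → 209 → 229 at 40 s.

40 s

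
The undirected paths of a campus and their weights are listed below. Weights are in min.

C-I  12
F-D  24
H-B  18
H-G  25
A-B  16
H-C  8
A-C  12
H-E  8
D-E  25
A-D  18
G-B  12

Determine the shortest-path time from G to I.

Candidate routes:
G - B - H - C - I: 12+18+8+12 = 50
G - H - C - I: 25+8+12 = 45
Cheapest is G - H - C - I at 45 min.

45 min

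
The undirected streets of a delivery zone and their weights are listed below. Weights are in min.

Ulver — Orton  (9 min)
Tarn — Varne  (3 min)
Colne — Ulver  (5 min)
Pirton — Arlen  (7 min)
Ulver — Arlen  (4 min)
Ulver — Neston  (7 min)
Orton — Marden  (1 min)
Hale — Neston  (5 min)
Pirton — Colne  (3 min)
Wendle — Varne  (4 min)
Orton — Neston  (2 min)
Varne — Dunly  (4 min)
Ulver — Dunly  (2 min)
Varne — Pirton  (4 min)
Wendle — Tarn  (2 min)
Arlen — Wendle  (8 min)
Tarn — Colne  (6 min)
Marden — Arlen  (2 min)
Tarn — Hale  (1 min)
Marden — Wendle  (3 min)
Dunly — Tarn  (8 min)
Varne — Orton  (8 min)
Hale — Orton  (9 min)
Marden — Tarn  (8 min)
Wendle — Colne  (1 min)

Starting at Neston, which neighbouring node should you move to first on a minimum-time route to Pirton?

Enumerating some paths:
Neston → Orton → Marden → Arlen → Pirton: 2+1+2+7 = 12
Neston → Hale → Tarn → Varne → Pirton: 5+1+3+4 = 13
Neston → Orton → Marden → Wendle → Colne → Pirton: 2+1+3+1+3 = 10
Neston → Hale → Tarn → Wendle → Colne → Pirton: 5+1+2+1+3 = 12
The minimum is 10 min via Neston → Orton → Marden → Wendle → Colne → Pirton.
So from Neston the first move is to Orton.

Orton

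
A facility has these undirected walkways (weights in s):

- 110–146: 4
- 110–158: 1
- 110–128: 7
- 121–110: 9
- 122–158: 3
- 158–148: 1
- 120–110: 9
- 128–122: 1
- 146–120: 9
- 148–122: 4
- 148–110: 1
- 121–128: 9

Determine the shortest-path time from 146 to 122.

8 s

Running Dijkstra from 146:
146: 0
110: 4  (via 146)
148: 5  (via 110)
158: 5  (via 110)
122: 8  (via 158)
Shortest route: 146 → 110 → 158 → 122 = 8 s.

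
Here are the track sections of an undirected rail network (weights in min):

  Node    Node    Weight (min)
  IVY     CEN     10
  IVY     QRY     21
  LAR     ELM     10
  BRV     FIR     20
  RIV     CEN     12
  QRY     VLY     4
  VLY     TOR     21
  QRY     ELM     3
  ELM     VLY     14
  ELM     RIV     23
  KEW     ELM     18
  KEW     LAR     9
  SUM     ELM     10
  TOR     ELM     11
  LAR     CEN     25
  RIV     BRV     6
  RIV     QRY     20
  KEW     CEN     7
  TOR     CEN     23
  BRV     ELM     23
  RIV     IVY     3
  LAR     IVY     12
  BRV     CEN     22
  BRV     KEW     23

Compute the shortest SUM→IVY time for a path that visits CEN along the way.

45 min

Best SUM to CEN: SUM → ELM → KEW → CEN costing 35
Shortest CEN→IVY: CEN → IVY = 10
Total via CEN: 35 + 10 = 45 min.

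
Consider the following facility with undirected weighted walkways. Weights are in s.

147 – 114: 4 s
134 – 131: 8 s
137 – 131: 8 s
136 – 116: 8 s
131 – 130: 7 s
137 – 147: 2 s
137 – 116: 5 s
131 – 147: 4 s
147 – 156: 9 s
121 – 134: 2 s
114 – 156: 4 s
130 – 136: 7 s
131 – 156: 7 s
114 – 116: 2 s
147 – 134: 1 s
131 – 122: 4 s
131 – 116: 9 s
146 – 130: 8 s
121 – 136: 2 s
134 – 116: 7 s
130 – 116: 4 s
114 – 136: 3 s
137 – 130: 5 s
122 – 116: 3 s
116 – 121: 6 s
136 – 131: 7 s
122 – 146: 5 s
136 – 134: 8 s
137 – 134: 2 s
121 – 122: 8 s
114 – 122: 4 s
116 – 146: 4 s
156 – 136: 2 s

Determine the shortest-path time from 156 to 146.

10 s

Shortest distances from 156:
156: 0
136: 2  (via 156)
121: 4  (via 136)
114: 4  (via 156)
116: 6  (via 114)
134: 6  (via 121)
131: 7  (via 156)
147: 7  (via 134)
137: 8  (via 134)
122: 8  (via 114)
130: 9  (via 136)
146: 10  (via 116)
Shortest route: 156 → 114 → 116 → 146 = 10 s.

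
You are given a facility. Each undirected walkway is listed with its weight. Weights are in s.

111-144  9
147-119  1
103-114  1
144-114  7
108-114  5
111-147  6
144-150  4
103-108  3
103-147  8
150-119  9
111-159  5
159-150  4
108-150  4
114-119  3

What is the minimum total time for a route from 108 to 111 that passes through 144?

17 s

Shortest 108→144: 108–150–144 = 8
Best 144 to 111: 144–111 costing 9
Total via 144: 8 + 9 = 17 s.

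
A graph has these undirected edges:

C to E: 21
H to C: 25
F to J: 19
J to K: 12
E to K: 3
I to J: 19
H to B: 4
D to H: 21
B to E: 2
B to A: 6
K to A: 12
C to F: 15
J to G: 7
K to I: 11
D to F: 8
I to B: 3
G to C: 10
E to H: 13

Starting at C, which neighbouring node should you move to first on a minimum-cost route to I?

E

Candidate routes:
C - E - B - I: 21+2+3 = 26
C - H - B - I: 25+4+3 = 32
C - G - J - I: 10+7+19 = 36
C - E - K - I: 21+3+11 = 35
The minimum is 26 via C - E - B - I.
So from C the first move is to E.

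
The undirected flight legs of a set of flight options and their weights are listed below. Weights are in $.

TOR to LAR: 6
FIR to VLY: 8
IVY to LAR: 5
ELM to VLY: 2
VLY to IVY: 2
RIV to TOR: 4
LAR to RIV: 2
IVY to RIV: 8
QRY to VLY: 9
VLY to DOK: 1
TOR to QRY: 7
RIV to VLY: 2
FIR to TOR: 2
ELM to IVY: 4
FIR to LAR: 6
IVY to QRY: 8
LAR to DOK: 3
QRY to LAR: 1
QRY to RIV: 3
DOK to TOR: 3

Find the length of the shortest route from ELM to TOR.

$6

Compare a few routes:
ELM → IVY → VLY → RIV → TOR: 4+2+2+4 = 12
ELM → VLY → DOK → TOR: 2+1+3 = 6
ELM → IVY → VLY → DOK → TOR: 4+2+1+3 = 10
ELM → VLY → RIV → TOR: 2+2+4 = 8
The minimum is $6 via ELM → VLY → DOK → TOR.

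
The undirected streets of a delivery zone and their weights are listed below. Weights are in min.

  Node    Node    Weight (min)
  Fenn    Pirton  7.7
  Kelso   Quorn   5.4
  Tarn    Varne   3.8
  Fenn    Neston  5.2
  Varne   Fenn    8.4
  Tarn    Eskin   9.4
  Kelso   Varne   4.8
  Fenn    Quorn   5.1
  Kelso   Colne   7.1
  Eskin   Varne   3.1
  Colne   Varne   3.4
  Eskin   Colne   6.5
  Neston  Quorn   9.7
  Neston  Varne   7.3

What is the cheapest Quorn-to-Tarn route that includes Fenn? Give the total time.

Best Quorn to Fenn: Quorn → Fenn costing 5.1
Best Fenn to Tarn: Fenn → Varne → Tarn costing 12.2
Total via Fenn: 5.1 + 12.2 = 17.3 min.

17.3 min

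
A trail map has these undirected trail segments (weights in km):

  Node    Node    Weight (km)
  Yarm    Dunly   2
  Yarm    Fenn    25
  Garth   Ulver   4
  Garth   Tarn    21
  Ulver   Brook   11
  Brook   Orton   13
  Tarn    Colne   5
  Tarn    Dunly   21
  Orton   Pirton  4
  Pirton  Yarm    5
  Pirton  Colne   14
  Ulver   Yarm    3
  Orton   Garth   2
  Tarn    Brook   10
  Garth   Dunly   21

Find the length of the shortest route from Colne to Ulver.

Shortest distances from Colne:
Colne: 0
Tarn: 5  (via Colne)
Pirton: 14  (via Colne)
Brook: 15  (via Tarn)
Orton: 18  (via Pirton)
Yarm: 19  (via Pirton)
Garth: 20  (via Orton)
Dunly: 21  (via Yarm)
Ulver: 22  (via Yarm)
Shortest route: Colne–Pirton–Yarm–Ulver = 22 km.

22 km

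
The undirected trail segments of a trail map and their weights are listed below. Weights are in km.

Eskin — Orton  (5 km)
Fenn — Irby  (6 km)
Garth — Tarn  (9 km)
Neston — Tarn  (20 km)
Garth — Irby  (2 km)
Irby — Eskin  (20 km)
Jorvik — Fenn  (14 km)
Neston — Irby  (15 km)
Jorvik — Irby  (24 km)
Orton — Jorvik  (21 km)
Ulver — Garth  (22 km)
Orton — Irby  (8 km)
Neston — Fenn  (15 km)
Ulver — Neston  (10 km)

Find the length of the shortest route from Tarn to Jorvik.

Compare a few routes:
Tarn - Garth - Irby - Jorvik: 9+2+24 = 35
Tarn - Garth - Irby - Orton - Jorvik: 9+2+8+21 = 40
Tarn - Neston - Fenn - Jorvik: 20+15+14 = 49
Tarn - Garth - Irby - Fenn - Jorvik: 9+2+6+14 = 31
The minimum is 31 km via Tarn - Garth - Irby - Fenn - Jorvik.

31 km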